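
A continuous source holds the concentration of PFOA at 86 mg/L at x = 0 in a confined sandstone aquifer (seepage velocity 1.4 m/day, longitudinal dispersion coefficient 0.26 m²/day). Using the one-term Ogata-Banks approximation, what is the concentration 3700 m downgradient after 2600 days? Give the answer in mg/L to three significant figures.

4.42 mg/L

For a continuous step input, C/C₀ ≈ ½·erfc((x−vt)/(2√(Dt))).
vt = 1.4 × 2600 = 3640 m and 2√(Dt) = 2√(0.26 × 2600) = 52.00 m.
Argument (x−vt)/(2√(Dt)) = (3700 − 3640)/52.00 = 1.154; ½·erfc(1.154) = 0.05134.
C = 86 × 0.05134 = 4.42 mg/L.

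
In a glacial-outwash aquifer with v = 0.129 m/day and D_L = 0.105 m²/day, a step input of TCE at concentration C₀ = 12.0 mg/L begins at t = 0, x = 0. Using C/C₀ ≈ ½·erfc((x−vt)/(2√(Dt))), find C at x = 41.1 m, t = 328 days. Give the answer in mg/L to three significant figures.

6.70 mg/L

For a continuous step input, C/C₀ ≈ ½·erfc((x−vt)/(2√(Dt))).
vt = 0.129 × 328 = 42.312 m and 2√(Dt) = 2√(0.105 × 328) = 11.74 m.
Argument (x−vt)/(2√(Dt)) = (41.1 − 42.312)/11.74 = -0.1032; ½·erfc(-0.1032) = 0.5580.
C = 12.0 × 0.5580 = 6.70 mg/L.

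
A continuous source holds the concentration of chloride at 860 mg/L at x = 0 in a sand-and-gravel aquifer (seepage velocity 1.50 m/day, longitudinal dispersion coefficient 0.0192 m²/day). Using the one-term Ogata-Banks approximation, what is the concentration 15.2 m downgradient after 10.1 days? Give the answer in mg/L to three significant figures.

402 mg/L

For a continuous step input, C/C₀ ≈ ½·erfc((x−vt)/(2√(Dt))).
vt = 1.50 × 10.1 = 15.15 m and 2√(Dt) = 2√(0.0192 × 10.1) = 0.8807 m.
Argument (x−vt)/(2√(Dt)) = (15.2 − 15.15)/0.8807 = 0.05677; ½·erfc(0.05677) = 0.4680.
C = 860 × 0.4680 = 402 mg/L.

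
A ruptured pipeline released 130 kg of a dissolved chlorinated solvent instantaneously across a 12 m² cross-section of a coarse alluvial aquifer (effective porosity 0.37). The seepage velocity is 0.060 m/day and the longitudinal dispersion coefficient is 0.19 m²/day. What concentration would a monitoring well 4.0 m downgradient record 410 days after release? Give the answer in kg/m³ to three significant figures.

0.240 kg/m³

For an instantaneous plane source, C(x,t) = M/(n_e·A·√(4πDt)) · exp(−(x−vt)²/(4Dt)), with n_e·A the pore (flow) area.
Plume center vt = 0.060 × 410 = 24.6 m, so the well at 4.0 m is 20.6 m upgradient of the peak.
√(4πDt) = 31.29 m, giving peak height M/(n_e·A·√(4πDt)) = 130/(0.37 × 12 × 31.29) = 0.9357 kg/m³.
(x−vt)²/(4Dt) = (-20.6)²/(4 × 0.19 × 410) = 1.362; exp(−1.362) = 0.2561.
C = 0.9357 × 0.2561 = 0.240 kg/m³.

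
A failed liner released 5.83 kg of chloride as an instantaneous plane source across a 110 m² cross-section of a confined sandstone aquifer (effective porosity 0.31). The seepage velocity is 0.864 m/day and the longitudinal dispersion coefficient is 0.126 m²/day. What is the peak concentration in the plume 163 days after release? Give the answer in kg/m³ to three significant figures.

The peak of an instantaneous 1D plume sits at x = vt; there the Gaussian factor is 1 and C_max = M/(n_e·A·√(4πDt)), where n_e·A is the pore area the mass is dissolved in.
√(4πDt) = √(4π × 0.126 × 163) = 16.07 m, so C_max = 5.83/(0.31 × 110 × 16.07) = 0.0106 kg/m³.

0.0106 kg/m³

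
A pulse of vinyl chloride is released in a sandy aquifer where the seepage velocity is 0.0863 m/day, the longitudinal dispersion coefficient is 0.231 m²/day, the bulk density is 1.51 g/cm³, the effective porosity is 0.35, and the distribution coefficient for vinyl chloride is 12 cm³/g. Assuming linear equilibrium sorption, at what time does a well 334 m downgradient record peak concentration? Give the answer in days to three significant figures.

Retardation factor R = 1 + ρ_b·K_d/n = 1 + 1.51 × 12/0.35 = 52.77.
Sorption retards both mechanisms: v_R = v/R = 0.001635 m/day, D_R = D/R = 0.004377 m²/day.
Peak time from v_R²t² + 2D_R t − x² = 0: t = (√(D_R² + v_R²x²) − D_R)/v_R².
√(D_R² + v_R²x²) = √(0.004377² + 0.001635² × 334²) = 0.5461; v_R² = 2.673e-06.
t = (0.5461 − 0.004377)/2.673e-06 = 203000 days.

203000 days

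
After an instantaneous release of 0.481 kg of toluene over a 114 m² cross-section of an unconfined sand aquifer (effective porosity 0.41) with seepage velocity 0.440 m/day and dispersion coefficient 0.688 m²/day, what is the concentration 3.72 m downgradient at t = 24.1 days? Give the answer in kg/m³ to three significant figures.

For an instantaneous plane source, C(x,t) = M/(n_e·A·√(4πDt)) · exp(−(x−vt)²/(4Dt)), with n_e·A the pore (flow) area.
Plume center vt = 0.440 × 24.1 = 10.604 m, so the well at 3.72 m is 6.884 m upgradient of the peak.
√(4πDt) = 14.43 m, giving peak height M/(n_e·A·√(4πDt)) = 0.481/(0.41 × 114 × 14.43) = 0.0007132 kg/m³.
(x−vt)²/(4Dt) = (-6.884)²/(4 × 0.688 × 24.1) = 0.7145; exp(−0.7145) = 0.4894.
C = 0.0007132 × 0.4894 = 0.000349 kg/m³.

0.000349 kg/m³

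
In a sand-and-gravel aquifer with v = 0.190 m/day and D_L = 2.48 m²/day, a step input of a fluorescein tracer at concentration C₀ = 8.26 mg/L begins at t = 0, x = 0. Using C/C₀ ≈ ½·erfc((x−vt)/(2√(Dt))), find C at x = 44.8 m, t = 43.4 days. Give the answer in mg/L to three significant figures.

For a continuous step input, C/C₀ ≈ ½·erfc((x−vt)/(2√(Dt))).
vt = 0.190 × 43.4 = 8.246 m and 2√(Dt) = 2√(2.48 × 43.4) = 20.75 m.
Argument (x−vt)/(2√(Dt)) = (44.8 − 8.246)/20.75 = 1.762; ½·erfc(1.762) = 0.006354.
C = 8.26 × 0.006354 = 0.0525 mg/L.

0.0525 mg/L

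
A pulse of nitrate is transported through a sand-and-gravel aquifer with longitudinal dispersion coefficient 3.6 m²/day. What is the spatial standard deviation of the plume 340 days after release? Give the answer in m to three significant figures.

49.5 m

Dispersive spreading gives a Gaussian with σ² = 2Dt; advection only shifts the center.
σ = √(2 × 3.6 × 340) = 49.5 m.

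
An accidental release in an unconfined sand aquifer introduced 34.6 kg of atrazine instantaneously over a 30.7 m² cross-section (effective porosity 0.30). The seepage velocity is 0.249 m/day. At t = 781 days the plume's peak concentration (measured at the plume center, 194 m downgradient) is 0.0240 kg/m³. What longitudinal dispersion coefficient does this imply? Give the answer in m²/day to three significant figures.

At the plume center C_max = M/(n_e·A·√(4πDt)), so D = M²/(4πt·(n_e·A·C_max)²).
n_e·A·C_max = 0.30 × 30.7 × 0.0240 = 0.2210 kg/m.
D = 34.6²/(4π × 781 × 0.2210²) = 2.50 m²/day.

2.50 m²/day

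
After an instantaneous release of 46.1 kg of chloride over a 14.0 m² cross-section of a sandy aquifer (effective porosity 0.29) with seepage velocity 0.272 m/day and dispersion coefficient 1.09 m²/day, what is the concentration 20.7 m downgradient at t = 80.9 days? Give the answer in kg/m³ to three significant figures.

0.339 kg/m³

For an instantaneous plane source, C(x,t) = M/(n_e·A·√(4πDt)) · exp(−(x−vt)²/(4Dt)), with n_e·A the pore (flow) area.
Plume center vt = 0.272 × 80.9 = 22.0048 m, so the well at 20.7 m is 1.3048 m upgradient of the peak.
√(4πDt) = 33.29 m, giving peak height M/(n_e·A·√(4πDt)) = 46.1/(0.29 × 14.0 × 33.29) = 0.3411 kg/m³.
(x−vt)²/(4Dt) = (-1.3048)²/(4 × 1.09 × 80.9) = 0.004827; exp(−0.004827) = 0.9952.
C = 0.3411 × 0.9952 = 0.339 kg/m³.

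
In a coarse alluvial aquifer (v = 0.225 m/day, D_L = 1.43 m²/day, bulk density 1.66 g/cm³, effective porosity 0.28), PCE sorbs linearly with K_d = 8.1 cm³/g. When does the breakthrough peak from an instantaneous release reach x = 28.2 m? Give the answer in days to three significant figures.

4910 days

Retardation factor R = 1 + ρ_b·K_d/n = 1 + 1.66 × 8.1/0.28 = 49.02.
Sorption retards both mechanisms: v_R = v/R = 0.004590 m/day, D_R = D/R = 0.02917 m²/day.
Peak time from v_R²t² + 2D_R t − x² = 0: t = (√(D_R² + v_R²x²) − D_R)/v_R².
√(D_R² + v_R²x²) = √(0.02917² + 0.004590² × 28.2²) = 0.1327; v_R² = 2.107e-05.
t = (0.1327 − 0.02917)/2.107e-05 = 4910 days.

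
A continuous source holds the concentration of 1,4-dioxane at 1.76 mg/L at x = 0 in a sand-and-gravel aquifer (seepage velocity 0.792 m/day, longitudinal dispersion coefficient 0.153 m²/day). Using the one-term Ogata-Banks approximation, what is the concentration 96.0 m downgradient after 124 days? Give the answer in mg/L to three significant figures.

1.13 mg/L

For a continuous step input, C/C₀ ≈ ½·erfc((x−vt)/(2√(Dt))).
vt = 0.792 × 124 = 98.208 m and 2√(Dt) = 2√(0.153 × 124) = 8.711 m.
Argument (x−vt)/(2√(Dt)) = (96.0 − 98.208)/8.711 = -0.2535; ½·erfc(-0.2535) = 0.6400.
C = 1.76 × 0.6400 = 1.13 mg/L.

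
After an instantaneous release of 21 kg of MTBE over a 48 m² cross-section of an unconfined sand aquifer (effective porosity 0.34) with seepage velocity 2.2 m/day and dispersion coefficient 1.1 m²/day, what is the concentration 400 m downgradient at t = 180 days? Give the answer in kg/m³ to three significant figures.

0.0253 kg/m³

For an instantaneous plane source, C(x,t) = M/(n_e·A·√(4πDt)) · exp(−(x−vt)²/(4Dt)), with n_e·A the pore (flow) area.
Plume center vt = 2.2 × 180 = 396 m, so the well at 400 m is 4 m downgradient of the peak.
√(4πDt) = 49.88 m, giving peak height M/(n_e·A·√(4πDt)) = 21/(0.34 × 48 × 49.88) = 0.02580 kg/m³.
(x−vt)²/(4Dt) = (4)²/(4 × 1.1 × 180) = 0.02020; exp(−0.02020) = 0.9800.
C = 0.02580 × 0.9800 = 0.0253 kg/m³.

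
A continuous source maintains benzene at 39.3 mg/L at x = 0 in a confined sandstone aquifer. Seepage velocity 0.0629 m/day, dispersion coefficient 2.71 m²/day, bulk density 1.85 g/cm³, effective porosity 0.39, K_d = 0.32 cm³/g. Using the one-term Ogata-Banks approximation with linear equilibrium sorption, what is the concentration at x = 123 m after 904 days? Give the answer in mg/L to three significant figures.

Retardation factor R = 1 + ρ_b·K_d/n = 1 + 1.85 × 0.32/0.39 = 2.518.
Sorption retards both mechanisms: v_R = v/R = 0.02498 m/day, D_R = D/R = 1.076 m²/day.
v_R·t = 0.02498 × 904 = 22.58192 m; 2√(D_R t) = 62.38 m; argument = (123 − 22.58192)/62.38 = 1.610.
C = C₀ × ½·erfc(1.610) = 39.3 × 0.01140 = 0.448 mg/L.

0.448 mg/L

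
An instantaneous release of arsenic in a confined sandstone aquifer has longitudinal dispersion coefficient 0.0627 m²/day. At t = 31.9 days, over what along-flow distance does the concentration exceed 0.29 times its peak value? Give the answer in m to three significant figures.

The plume is Gaussian with σ = √(2Dt) = √(2 × 0.0627 × 31.9) = 2.000 m.
C/C_peak = exp(−Δx²/(2σ²)) = 0.29 ⇒ Δx = σ·√(−2 ln 0.29) = 2.000 × 1.573 = 3.146 m.
Width = 2Δx = 6.29 m.

6.29 m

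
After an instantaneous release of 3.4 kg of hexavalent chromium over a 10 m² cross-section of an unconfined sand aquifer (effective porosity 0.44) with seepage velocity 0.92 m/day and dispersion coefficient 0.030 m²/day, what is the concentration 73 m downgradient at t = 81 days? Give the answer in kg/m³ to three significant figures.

0.110 kg/m³

For an instantaneous plane source, C(x,t) = M/(n_e·A·√(4πDt)) · exp(−(x−vt)²/(4Dt)), with n_e·A the pore (flow) area.
Plume center vt = 0.92 × 81 = 74.52 m, so the well at 73 m is 1.52 m upgradient of the peak.
√(4πDt) = 5.526 m, giving peak height M/(n_e·A·√(4πDt)) = 3.4/(0.44 × 10 × 5.526) = 0.1398 kg/m³.
(x−vt)²/(4Dt) = (-1.52)²/(4 × 0.030 × 81) = 0.2377; exp(−0.2377) = 0.7884.
C = 0.1398 × 0.7884 = 0.110 kg/m³.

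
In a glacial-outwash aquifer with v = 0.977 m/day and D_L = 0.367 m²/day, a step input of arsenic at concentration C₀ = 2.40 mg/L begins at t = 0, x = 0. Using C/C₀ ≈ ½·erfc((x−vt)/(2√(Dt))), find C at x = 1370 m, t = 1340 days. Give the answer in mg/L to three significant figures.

For a continuous step input, C/C₀ ≈ ½·erfc((x−vt)/(2√(Dt))).
vt = 0.977 × 1340 = 1309.18 m and 2√(Dt) = 2√(0.367 × 1340) = 44.35 m.
Argument (x−vt)/(2√(Dt)) = (1370 − 1309.18)/44.35 = 1.371; ½·erfc(1.371) = 0.02626.
C = 2.40 × 0.02626 = 0.0630 mg/L.

0.0630 mg/L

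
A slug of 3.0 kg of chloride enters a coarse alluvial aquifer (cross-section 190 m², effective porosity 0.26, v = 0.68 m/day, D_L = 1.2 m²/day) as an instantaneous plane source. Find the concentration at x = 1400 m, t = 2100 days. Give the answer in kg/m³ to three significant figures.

For an instantaneous plane source, C(x,t) = M/(n_e·A·√(4πDt)) · exp(−(x−vt)²/(4Dt)), with n_e·A the pore (flow) area.
Plume center vt = 0.68 × 2100 = 1428 m, so the well at 1400 m is 28 m upgradient of the peak.
√(4πDt) = 178.0 m, giving peak height M/(n_e·A·√(4πDt)) = 3.0/(0.26 × 190 × 178.0) = 0.0003412 kg/m³.
(x−vt)²/(4Dt) = (-28)²/(4 × 1.2 × 2100) = 0.07778; exp(−0.07778) = 0.9252.
C = 0.0003412 × 0.9252 = 0.000316 kg/m³.

0.000316 kg/m³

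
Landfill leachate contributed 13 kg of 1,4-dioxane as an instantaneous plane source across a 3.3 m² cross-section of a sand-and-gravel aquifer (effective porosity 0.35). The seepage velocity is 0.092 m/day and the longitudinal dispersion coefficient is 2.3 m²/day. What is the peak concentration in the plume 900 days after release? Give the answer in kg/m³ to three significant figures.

The peak of an instantaneous 1D plume sits at x = vt; there the Gaussian factor is 1 and C_max = M/(n_e·A·√(4πDt)), where n_e·A is the pore area the mass is dissolved in.
√(4πDt) = √(4π × 2.3 × 900) = 161.3 m, so C_max = 13/(0.35 × 3.3 × 161.3) = 0.0698 kg/m³.

0.0698 kg/m³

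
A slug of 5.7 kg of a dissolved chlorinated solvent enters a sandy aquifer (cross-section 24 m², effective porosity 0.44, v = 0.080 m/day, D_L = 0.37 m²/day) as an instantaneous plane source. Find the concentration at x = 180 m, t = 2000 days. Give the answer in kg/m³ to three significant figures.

0.00489 kg/m³

For an instantaneous plane source, C(x,t) = M/(n_e·A·√(4πDt)) · exp(−(x−vt)²/(4Dt)), with n_e·A the pore (flow) area.
Plume center vt = 0.080 × 2000 = 160 m, so the well at 180 m is 20 m downgradient of the peak.
√(4πDt) = 96.43 m, giving peak height M/(n_e·A·√(4πDt)) = 5.7/(0.44 × 24 × 96.43) = 0.005598 kg/m³.
(x−vt)²/(4Dt) = (20)²/(4 × 0.37 × 2000) = 0.1351; exp(−0.1351) = 0.8736.
C = 0.005598 × 0.8736 = 0.00489 kg/m³.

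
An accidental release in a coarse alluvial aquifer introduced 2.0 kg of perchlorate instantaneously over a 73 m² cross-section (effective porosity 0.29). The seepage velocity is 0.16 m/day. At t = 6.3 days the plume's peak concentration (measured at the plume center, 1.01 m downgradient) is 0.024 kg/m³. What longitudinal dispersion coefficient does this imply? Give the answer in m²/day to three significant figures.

At the plume center C_max = M/(n_e·A·√(4πDt)), so D = M²/(4πt·(n_e·A·C_max)²).
n_e·A·C_max = 0.29 × 73 × 0.024 = 0.5081 kg/m.
D = 2.0²/(4π × 6.3 × 0.5081²) = 0.196 m²/day.

0.196 m²/day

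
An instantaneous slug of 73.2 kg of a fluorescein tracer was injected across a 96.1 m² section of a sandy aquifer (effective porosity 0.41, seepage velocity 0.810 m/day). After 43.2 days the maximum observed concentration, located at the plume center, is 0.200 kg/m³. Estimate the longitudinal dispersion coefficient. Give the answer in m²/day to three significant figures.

0.159 m²/day

At the plume center C_max = M/(n_e·A·√(4πDt)), so D = M²/(4πt·(n_e·A·C_max)²).
n_e·A·C_max = 0.41 × 96.1 × 0.200 = 7.880 kg/m.
D = 73.2²/(4π × 43.2 × 7.880²) = 0.159 m²/day.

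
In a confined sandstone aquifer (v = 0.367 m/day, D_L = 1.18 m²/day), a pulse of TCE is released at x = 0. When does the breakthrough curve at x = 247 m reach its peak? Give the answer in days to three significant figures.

For the 1D instantaneous-source solution, setting ∂C/∂t = 0 at fixed x gives v²t² + 2Dt − x² = 0, so t = (√(D² + v²x²) − D)/v².
√(D² + v²x²) = √(1.18² + 0.367² × 247²) = 90.66; v² = 0.134689.
t = (90.66 − 1.18)/0.134689 = 664 days (vs. the pure-advection estimate x/v = 673 d).

664 days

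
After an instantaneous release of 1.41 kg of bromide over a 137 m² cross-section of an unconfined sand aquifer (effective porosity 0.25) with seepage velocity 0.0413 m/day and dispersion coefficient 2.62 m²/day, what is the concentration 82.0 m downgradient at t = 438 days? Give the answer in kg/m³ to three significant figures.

0.000141 kg/m³

For an instantaneous plane source, C(x,t) = M/(n_e·A·√(4πDt)) · exp(−(x−vt)²/(4Dt)), with n_e·A the pore (flow) area.
Plume center vt = 0.0413 × 438 = 18.0894 m, so the well at 82.0 m is 63.9106 m downgradient of the peak.
√(4πDt) = 120.1 m, giving peak height M/(n_e·A·√(4πDt)) = 1.41/(0.25 × 137 × 120.1) = 0.0003428 kg/m³.
(x−vt)²/(4Dt) = (63.9106)²/(4 × 2.62 × 438) = 0.8898; exp(−0.8898) = 0.4107.
C = 0.0003428 × 0.4107 = 0.000141 kg/m³.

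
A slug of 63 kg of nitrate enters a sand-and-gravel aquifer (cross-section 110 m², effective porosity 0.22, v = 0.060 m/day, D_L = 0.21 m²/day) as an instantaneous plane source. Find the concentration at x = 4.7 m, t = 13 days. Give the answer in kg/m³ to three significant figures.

For an instantaneous plane source, C(x,t) = M/(n_e·A·√(4πDt)) · exp(−(x−vt)²/(4Dt)), with n_e·A the pore (flow) area.
Plume center vt = 0.060 × 13 = 0.78 m, so the well at 4.7 m is 3.92 m downgradient of the peak.
√(4πDt) = 5.857 m, giving peak height M/(n_e·A·√(4πDt)) = 63/(0.22 × 110 × 5.857) = 0.4445 kg/m³.
(x−vt)²/(4Dt) = (3.92)²/(4 × 0.21 × 13) = 1.407; exp(−1.407) = 0.2449.
C = 0.4445 × 0.2449 = 0.109 kg/m³.

0.109 kg/m³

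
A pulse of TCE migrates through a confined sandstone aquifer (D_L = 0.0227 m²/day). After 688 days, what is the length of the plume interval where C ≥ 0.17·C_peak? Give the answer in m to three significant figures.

21.0 m

The plume is Gaussian with σ = √(2Dt) = √(2 × 0.0227 × 688) = 5.589 m.
C/C_peak = exp(−Δx²/(2σ²)) = 0.17 ⇒ Δx = σ·√(−2 ln 0.17) = 5.589 × 1.883 = 10.52 m.
Width = 2Δx = 21.0 m.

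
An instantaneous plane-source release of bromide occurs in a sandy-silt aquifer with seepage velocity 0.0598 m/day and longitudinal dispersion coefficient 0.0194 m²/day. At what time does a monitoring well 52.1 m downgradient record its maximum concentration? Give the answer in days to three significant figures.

For the 1D instantaneous-source solution, setting ∂C/∂t = 0 at fixed x gives v²t² + 2Dt − x² = 0, so t = (√(D² + v²x²) − D)/v².
√(D² + v²x²) = √(0.0194² + 0.0598² × 52.1²) = 3.116; v² = 0.00357604.
t = (3.116 − 0.0194)/0.00357604 = 866 days (vs. the pure-advection estimate x/v = 871 d).

866 days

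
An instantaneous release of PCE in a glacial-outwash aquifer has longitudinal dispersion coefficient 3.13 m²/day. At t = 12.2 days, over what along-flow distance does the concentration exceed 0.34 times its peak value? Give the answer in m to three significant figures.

The plume is Gaussian with σ = √(2Dt) = √(2 × 3.13 × 12.2) = 8.739 m.
C/C_peak = exp(−Δx²/(2σ²)) = 0.34 ⇒ Δx = σ·√(−2 ln 0.34) = 8.739 × 1.469 = 12.84 m.
Width = 2Δx = 25.7 m.

25.7 m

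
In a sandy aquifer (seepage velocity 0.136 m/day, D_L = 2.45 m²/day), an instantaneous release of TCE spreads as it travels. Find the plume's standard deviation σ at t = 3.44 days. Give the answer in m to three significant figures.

4.11 m

Dispersive spreading gives a Gaussian with σ² = 2Dt; advection only shifts the center.
σ = √(2 × 2.45 × 3.44) = 4.11 m.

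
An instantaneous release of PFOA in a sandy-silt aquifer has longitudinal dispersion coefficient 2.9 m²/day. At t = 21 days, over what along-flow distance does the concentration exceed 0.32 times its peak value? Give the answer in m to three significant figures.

The plume is Gaussian with σ = √(2Dt) = √(2 × 2.9 × 21) = 11.04 m.
C/C_peak = exp(−Δx²/(2σ²)) = 0.32 ⇒ Δx = σ·√(−2 ln 0.32) = 11.04 × 1.510 = 16.67 m.
Width = 2Δx = 33.3 m.

33.3 m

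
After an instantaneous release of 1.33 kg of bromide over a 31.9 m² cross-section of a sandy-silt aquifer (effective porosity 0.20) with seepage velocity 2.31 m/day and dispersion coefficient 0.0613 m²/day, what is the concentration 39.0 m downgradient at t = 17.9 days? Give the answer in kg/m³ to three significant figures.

For an instantaneous plane source, C(x,t) = M/(n_e·A·√(4πDt)) · exp(−(x−vt)²/(4Dt)), with n_e·A the pore (flow) area.
Plume center vt = 2.31 × 17.9 = 41.349 m, so the well at 39.0 m is 2.349 m upgradient of the peak.
√(4πDt) = 3.713 m, giving peak height M/(n_e·A·√(4πDt)) = 1.33/(0.20 × 31.9 × 3.713) = 0.05614 kg/m³.
(x−vt)²/(4Dt) = (-2.349)²/(4 × 0.0613 × 17.9) = 1.257; exp(−1.257) = 0.2845.
C = 0.05614 × 0.2845 = 0.0160 kg/m³.

0.0160 kg/m³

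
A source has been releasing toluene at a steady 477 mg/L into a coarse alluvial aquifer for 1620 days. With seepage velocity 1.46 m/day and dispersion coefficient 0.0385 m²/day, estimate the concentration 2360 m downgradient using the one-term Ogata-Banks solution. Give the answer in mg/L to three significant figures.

324 mg/L

For a continuous step input, C/C₀ ≈ ½·erfc((x−vt)/(2√(Dt))).
vt = 1.46 × 1620 = 2365.2 m and 2√(Dt) = 2√(0.0385 × 1620) = 15.79 m.
Argument (x−vt)/(2√(Dt)) = (2360 − 2365.2)/15.79 = -0.3293; ½·erfc(-0.3293) = 0.6793.
C = 477 × 0.6793 = 324 mg/L.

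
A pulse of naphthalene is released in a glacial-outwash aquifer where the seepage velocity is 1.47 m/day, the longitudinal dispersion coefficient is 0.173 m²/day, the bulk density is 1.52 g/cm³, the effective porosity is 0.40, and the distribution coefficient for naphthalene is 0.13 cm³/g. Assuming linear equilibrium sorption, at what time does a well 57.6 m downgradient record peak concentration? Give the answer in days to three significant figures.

Retardation factor R = 1 + ρ_b·K_d/n = 1 + 1.52 × 0.13/0.40 = 1.494.
Sorption retards both mechanisms: v_R = v/R = 0.9839 m/day, D_R = D/R = 0.1158 m²/day.
Peak time from v_R²t² + 2D_R t − x² = 0: t = (√(D_R² + v_R²x²) − D_R)/v_R².
√(D_R² + v_R²x²) = √(0.1158² + 0.9839² × 57.6²) = 56.67; v_R² = 0.9681.
t = (56.67 − 0.1158)/0.9681 = 58.4 days.

58.4 days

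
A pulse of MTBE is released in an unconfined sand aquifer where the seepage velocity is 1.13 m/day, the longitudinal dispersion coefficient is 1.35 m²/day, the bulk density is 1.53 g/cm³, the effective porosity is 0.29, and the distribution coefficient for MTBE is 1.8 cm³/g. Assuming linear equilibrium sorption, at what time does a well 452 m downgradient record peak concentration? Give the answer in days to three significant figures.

4190 days

Retardation factor R = 1 + ρ_b·K_d/n = 1 + 1.53 × 1.8/0.29 = 10.50.
Sorption retards both mechanisms: v_R = v/R = 0.1076 m/day, D_R = D/R = 0.1286 m²/day.
Peak time from v_R²t² + 2D_R t − x² = 0: t = (√(D_R² + v_R²x²) − D_R)/v_R².
√(D_R² + v_R²x²) = √(0.1286² + 0.1076² × 452²) = 48.64; v_R² = 0.01158.
t = (48.64 − 0.1286)/0.01158 = 4190 days.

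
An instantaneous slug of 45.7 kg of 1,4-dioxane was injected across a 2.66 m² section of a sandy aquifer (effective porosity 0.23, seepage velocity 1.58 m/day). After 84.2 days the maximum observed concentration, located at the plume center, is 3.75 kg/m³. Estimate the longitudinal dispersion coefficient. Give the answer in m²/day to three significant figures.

At the plume center C_max = M/(n_e·A·√(4πDt)), so D = M²/(4πt·(n_e·A·C_max)²).
n_e·A·C_max = 0.23 × 2.66 × 3.75 = 2.294 kg/m.
D = 45.7²/(4π × 84.2 × 2.294²) = 0.375 m²/day.

0.375 m²/day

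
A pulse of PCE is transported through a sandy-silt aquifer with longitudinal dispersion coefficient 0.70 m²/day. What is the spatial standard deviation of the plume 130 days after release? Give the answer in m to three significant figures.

Dispersive spreading gives a Gaussian with σ² = 2Dt; advection only shifts the center.
σ = √(2 × 0.70 × 130) = 13.5 m.

13.5 m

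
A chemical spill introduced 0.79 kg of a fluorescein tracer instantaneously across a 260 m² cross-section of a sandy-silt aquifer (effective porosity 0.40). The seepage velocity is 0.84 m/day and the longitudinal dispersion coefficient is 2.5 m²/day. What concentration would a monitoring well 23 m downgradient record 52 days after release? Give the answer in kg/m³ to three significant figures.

For an instantaneous plane source, C(x,t) = M/(n_e·A·√(4πDt)) · exp(−(x−vt)²/(4Dt)), with n_e·A the pore (flow) area.
Plume center vt = 0.84 × 52 = 43.68 m, so the well at 23 m is 20.68 m upgradient of the peak.
√(4πDt) = 40.42 m, giving peak height M/(n_e·A·√(4πDt)) = 0.79/(0.40 × 260 × 40.42) = 0.0001879 kg/m³.
(x−vt)²/(4Dt) = (-20.68)²/(4 × 2.5 × 52) = 0.8224; exp(−0.8224) = 0.4394.
C = 0.0001879 × 0.4394 = 8.26e-05 kg/m³.

8.26e-05 kg/m³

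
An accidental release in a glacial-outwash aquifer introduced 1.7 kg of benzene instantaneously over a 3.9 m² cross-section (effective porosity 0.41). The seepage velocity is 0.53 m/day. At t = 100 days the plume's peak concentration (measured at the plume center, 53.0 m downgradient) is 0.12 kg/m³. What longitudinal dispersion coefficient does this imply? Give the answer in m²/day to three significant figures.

At the plume center C_max = M/(n_e·A·√(4πDt)), so D = M²/(4πt·(n_e·A·C_max)²).
n_e·A·C_max = 0.41 × 3.9 × 0.12 = 0.1919 kg/m.
D = 1.7²/(4π × 100 × 0.1919²) = 0.0625 m²/day.

0.0625 m²/day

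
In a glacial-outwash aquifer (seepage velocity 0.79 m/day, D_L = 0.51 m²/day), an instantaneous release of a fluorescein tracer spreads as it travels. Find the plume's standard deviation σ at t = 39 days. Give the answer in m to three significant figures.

Dispersive spreading gives a Gaussian with σ² = 2Dt; advection only shifts the center.
σ = √(2 × 0.51 × 39) = 6.31 m.

6.31 m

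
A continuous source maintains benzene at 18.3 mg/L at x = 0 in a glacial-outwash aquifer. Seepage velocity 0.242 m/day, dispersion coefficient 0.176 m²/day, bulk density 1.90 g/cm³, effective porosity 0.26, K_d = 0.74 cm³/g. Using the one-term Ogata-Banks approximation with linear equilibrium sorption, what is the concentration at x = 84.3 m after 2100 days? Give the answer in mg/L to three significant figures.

Retardation factor R = 1 + ρ_b·K_d/n = 1 + 1.90 × 0.74/0.26 = 6.408.
Sorption retards both mechanisms: v_R = v/R = 0.03777 m/day, D_R = D/R = 0.02747 m²/day.
v_R·t = 0.03777 × 2100 = 79.317 m; 2√(D_R t) = 15.19 m; argument = (84.3 − 79.317)/15.19 = 0.3280.
C = C₀ × ½·erfc(0.3280) = 18.3 × 0.3214 = 5.88 mg/L.

5.88 mg/L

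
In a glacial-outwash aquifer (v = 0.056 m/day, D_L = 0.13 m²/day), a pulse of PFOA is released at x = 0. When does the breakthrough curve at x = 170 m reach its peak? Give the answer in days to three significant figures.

For the 1D instantaneous-source solution, setting ∂C/∂t = 0 at fixed x gives v²t² + 2Dt − x² = 0, so t = (√(D² + v²x²) − D)/v².
√(D² + v²x²) = √(0.13² + 0.056² × 170²) = 9.521; v² = 0.003136.
t = (9.521 − 0.13)/0.003136 = 2990 days (vs. the pure-advection estimate x/v = 3040 d).

2990 days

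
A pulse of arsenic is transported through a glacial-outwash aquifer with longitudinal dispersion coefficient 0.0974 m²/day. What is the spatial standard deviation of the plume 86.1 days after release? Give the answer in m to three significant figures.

4.10 m

Dispersive spreading gives a Gaussian with σ² = 2Dt; advection only shifts the center.
σ = √(2 × 0.0974 × 86.1) = 4.10 m.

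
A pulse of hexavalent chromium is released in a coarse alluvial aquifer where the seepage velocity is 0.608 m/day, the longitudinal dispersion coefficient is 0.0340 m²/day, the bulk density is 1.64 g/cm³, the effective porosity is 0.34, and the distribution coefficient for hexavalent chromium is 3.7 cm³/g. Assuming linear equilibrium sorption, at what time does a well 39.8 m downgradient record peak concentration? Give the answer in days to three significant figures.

1230 days

Retardation factor R = 1 + ρ_b·K_d/n = 1 + 1.64 × 3.7/0.34 = 18.85.
Sorption retards both mechanisms: v_R = v/R = 0.03225 m/day, D_R = D/R = 0.001804 m²/day.
Peak time from v_R²t² + 2D_R t − x² = 0: t = (√(D_R² + v_R²x²) − D_R)/v_R².
√(D_R² + v_R²x²) = √(0.001804² + 0.03225² × 39.8²) = 1.284; v_R² = 0.001040.
t = (1.284 − 0.001804)/0.001040 = 1230 days.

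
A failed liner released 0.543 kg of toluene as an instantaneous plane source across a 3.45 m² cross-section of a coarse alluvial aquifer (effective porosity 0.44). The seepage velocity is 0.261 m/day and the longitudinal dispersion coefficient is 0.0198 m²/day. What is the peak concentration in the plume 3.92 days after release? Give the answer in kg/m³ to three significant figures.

0.362 kg/m³

The peak of an instantaneous 1D plume sits at x = vt; there the Gaussian factor is 1 and C_max = M/(n_e·A·√(4πDt)), where n_e·A is the pore area the mass is dissolved in.
√(4πDt) = √(4π × 0.0198 × 3.92) = 0.9876 m, so C_max = 0.543/(0.44 × 3.45 × 0.9876) = 0.362 kg/m³.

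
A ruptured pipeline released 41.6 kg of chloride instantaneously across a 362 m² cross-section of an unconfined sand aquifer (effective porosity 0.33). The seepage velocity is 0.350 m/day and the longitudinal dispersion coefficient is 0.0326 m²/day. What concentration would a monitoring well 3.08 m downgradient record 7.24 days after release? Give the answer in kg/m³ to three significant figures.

For an instantaneous plane source, C(x,t) = M/(n_e·A·√(4πDt)) · exp(−(x−vt)²/(4Dt)), with n_e·A the pore (flow) area.
Plume center vt = 0.350 × 7.24 = 2.534 m, so the well at 3.08 m is 0.546 m downgradient of the peak.
√(4πDt) = 1.722 m, giving peak height M/(n_e·A·√(4πDt)) = 41.6/(0.33 × 362 × 1.722) = 0.2022 kg/m³.
(x−vt)²/(4Dt) = (0.546)²/(4 × 0.0326 × 7.24) = 0.3158; exp(−0.3158) = 0.7292.
C = 0.2022 × 0.7292 = 0.147 kg/m³.

0.147 kg/m³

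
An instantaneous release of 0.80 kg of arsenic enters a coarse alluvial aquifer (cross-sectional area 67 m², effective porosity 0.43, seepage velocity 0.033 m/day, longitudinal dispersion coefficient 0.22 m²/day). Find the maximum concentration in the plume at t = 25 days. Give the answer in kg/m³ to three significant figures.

0.00334 kg/m³

The peak of an instantaneous 1D plume sits at x = vt; there the Gaussian factor is 1 and C_max = M/(n_e·A·√(4πDt)), where n_e·A is the pore area the mass is dissolved in.
√(4πDt) = √(4π × 0.22 × 25) = 8.314 m, so C_max = 0.80/(0.43 × 67 × 8.314) = 0.00334 kg/m³.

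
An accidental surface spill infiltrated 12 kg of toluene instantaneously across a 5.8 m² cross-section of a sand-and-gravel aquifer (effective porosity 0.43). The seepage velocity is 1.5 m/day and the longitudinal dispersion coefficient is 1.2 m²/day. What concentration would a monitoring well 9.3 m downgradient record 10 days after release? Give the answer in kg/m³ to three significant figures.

0.199 kg/m³

For an instantaneous plane source, C(x,t) = M/(n_e·A·√(4πDt)) · exp(−(x−vt)²/(4Dt)), with n_e·A the pore (flow) area.
Plume center vt = 1.5 × 10 = 15 m, so the well at 9.3 m is 5.7 m upgradient of the peak.
√(4πDt) = 12.28 m, giving peak height M/(n_e·A·√(4πDt)) = 12/(0.43 × 5.8 × 12.28) = 0.3918 kg/m³.
(x−vt)²/(4Dt) = (-5.7)²/(4 × 1.2 × 10) = 0.6769; exp(−0.6769) = 0.5082.
C = 0.3918 × 0.5082 = 0.199 kg/m³.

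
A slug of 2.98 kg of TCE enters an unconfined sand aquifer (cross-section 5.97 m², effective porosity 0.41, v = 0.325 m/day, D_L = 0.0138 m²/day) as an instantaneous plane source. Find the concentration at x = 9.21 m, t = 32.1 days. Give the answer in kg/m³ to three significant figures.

For an instantaneous plane source, C(x,t) = M/(n_e·A·√(4πDt)) · exp(−(x−vt)²/(4Dt)), with n_e·A the pore (flow) area.
Plume center vt = 0.325 × 32.1 = 10.4325 m, so the well at 9.21 m is 1.2225 m upgradient of the peak.
√(4πDt) = 2.359 m, giving peak height M/(n_e·A·√(4πDt)) = 2.98/(0.41 × 5.97 × 2.359) = 0.5161 kg/m³.
(x−vt)²/(4Dt) = (-1.2225)²/(4 × 0.0138 × 32.1) = 0.8434; exp(−0.8434) = 0.4302.
C = 0.5161 × 0.4302 = 0.222 kg/m³.

0.222 kg/m³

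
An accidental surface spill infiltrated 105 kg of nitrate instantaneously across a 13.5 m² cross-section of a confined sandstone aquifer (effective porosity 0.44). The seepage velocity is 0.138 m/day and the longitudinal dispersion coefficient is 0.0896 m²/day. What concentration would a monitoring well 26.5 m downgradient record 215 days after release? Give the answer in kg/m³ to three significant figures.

0.997 kg/m³

For an instantaneous plane source, C(x,t) = M/(n_e·A·√(4πDt)) · exp(−(x−vt)²/(4Dt)), with n_e·A the pore (flow) area.
Plume center vt = 0.138 × 215 = 29.67 m, so the well at 26.5 m is 3.17 m upgradient of the peak.
√(4πDt) = 15.56 m, giving peak height M/(n_e·A·√(4πDt)) = 105/(0.44 × 13.5 × 15.56) = 1.136 kg/m³.
(x−vt)²/(4Dt) = (-3.17)²/(4 × 0.0896 × 215) = 0.1304; exp(−0.1304) = 0.8777.
C = 1.136 × 0.8777 = 0.997 kg/m³.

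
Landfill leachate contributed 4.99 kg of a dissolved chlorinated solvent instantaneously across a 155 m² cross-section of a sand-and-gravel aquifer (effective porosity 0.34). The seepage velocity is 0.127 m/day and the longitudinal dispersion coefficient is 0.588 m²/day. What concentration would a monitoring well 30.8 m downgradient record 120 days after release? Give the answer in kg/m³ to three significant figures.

For an instantaneous plane source, C(x,t) = M/(n_e·A·√(4πDt)) · exp(−(x−vt)²/(4Dt)), with n_e·A the pore (flow) area.
Plume center vt = 0.127 × 120 = 15.24 m, so the well at 30.8 m is 15.56 m downgradient of the peak.
√(4πDt) = 29.78 m, giving peak height M/(n_e·A·√(4πDt)) = 4.99/(0.34 × 155 × 29.78) = 0.003180 kg/m³.
(x−vt)²/(4Dt) = (15.56)²/(4 × 0.588 × 120) = 0.8578; exp(−0.8578) = 0.4241.
C = 0.003180 × 0.4241 = 0.00135 kg/m³.

0.00135 kg/m³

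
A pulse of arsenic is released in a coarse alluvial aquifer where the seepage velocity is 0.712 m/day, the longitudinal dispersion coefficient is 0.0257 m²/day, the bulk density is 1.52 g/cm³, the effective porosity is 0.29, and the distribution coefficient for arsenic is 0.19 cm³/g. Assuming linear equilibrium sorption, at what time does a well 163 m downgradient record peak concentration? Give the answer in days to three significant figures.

457 days

Retardation factor R = 1 + ρ_b·K_d/n = 1 + 1.52 × 0.19/0.29 = 1.996.
Sorption retards both mechanisms: v_R = v/R = 0.3567 m/day, D_R = D/R = 0.01288 m²/day.
Peak time from v_R²t² + 2D_R t − x² = 0: t = (√(D_R² + v_R²x²) − D_R)/v_R².
√(D_R² + v_R²x²) = √(0.01288² + 0.3567² × 163²) = 58.14; v_R² = 0.1272.
t = (58.14 − 0.01288)/0.1272 = 457 days.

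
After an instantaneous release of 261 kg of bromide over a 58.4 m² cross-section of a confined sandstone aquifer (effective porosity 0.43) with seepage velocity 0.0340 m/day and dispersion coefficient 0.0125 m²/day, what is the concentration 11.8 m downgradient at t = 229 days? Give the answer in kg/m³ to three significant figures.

For an instantaneous plane source, C(x,t) = M/(n_e·A·√(4πDt)) · exp(−(x−vt)²/(4Dt)), with n_e·A the pore (flow) area.
Plume center vt = 0.0340 × 229 = 7.786 m, so the well at 11.8 m is 4.014 m downgradient of the peak.
√(4πDt) = 5.998 m, giving peak height M/(n_e·A·√(4πDt)) = 261/(0.43 × 58.4 × 5.998) = 1.733 kg/m³.
(x−vt)²/(4Dt) = (4.014)²/(4 × 0.0125 × 229) = 1.407; exp(−1.407) = 0.2449.
C = 1.733 × 0.2449 = 0.424 kg/m³.

0.424 kg/m³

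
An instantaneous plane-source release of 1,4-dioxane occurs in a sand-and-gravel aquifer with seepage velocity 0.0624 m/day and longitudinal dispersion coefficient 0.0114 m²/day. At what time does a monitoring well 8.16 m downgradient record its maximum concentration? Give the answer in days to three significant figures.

For the 1D instantaneous-source solution, setting ∂C/∂t = 0 at fixed x gives v²t² + 2Dt − x² = 0, so t = (√(D² + v²x²) − D)/v².
√(D² + v²x²) = √(0.0114² + 0.0624² × 8.16²) = 0.5093; v² = 0.00389376.
t = (0.5093 − 0.0114)/0.00389376 = 128 days (vs. the pure-advection estimate x/v = 131 d).

128 days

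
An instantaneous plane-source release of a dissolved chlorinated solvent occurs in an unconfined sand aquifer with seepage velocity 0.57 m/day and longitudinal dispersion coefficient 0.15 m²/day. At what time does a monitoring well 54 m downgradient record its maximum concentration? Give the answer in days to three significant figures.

For the 1D instantaneous-source solution, setting ∂C/∂t = 0 at fixed x gives v²t² + 2Dt − x² = 0, so t = (√(D² + v²x²) − D)/v².
√(D² + v²x²) = √(0.15² + 0.57² × 54²) = 30.78; v² = 0.3249.
t = (30.78 − 0.15)/0.3249 = 94.3 days (vs. the pure-advection estimate x/v = 94.7 d).

94.3 days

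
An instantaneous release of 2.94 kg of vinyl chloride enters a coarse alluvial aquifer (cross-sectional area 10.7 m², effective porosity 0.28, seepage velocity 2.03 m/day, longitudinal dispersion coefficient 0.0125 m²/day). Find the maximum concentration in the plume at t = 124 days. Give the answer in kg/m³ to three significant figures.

The peak of an instantaneous 1D plume sits at x = vt; there the Gaussian factor is 1 and C_max = M/(n_e·A·√(4πDt)), where n_e·A is the pore area the mass is dissolved in.
√(4πDt) = √(4π × 0.0125 × 124) = 4.413 m, so C_max = 2.94/(0.28 × 10.7 × 4.413) = 0.222 kg/m³.

0.222 kg/m³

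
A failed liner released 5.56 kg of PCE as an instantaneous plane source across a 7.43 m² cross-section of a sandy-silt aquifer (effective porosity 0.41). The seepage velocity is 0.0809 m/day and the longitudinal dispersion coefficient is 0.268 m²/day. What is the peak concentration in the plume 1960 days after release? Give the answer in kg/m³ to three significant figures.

0.0225 kg/m³

The peak of an instantaneous 1D plume sits at x = vt; there the Gaussian factor is 1 and C_max = M/(n_e·A·√(4πDt)), where n_e·A is the pore area the mass is dissolved in.
√(4πDt) = √(4π × 0.268 × 1960) = 81.25 m, so C_max = 5.56/(0.41 × 7.43 × 81.25) = 0.0225 kg/m³.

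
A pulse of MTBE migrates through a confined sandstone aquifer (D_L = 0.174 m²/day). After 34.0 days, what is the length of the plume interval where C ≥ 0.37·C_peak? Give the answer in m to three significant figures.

The plume is Gaussian with σ = √(2Dt) = √(2 × 0.174 × 34.0) = 3.440 m.
C/C_peak = exp(−Δx²/(2σ²)) = 0.37 ⇒ Δx = σ·√(−2 ln 0.37) = 3.440 × 1.410 = 4.850 m.
Width = 2Δx = 9.70 m.

9.70 m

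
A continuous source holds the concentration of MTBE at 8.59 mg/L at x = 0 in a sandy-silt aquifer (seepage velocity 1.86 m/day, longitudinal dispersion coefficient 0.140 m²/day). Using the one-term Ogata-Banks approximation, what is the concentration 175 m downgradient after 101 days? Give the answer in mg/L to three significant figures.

8.52 mg/L

For a continuous step input, C/C₀ ≈ ½·erfc((x−vt)/(2√(Dt))).
vt = 1.86 × 101 = 187.86 m and 2√(Dt) = 2√(0.140 × 101) = 7.521 m.
Argument (x−vt)/(2√(Dt)) = (175 − 187.86)/7.521 = -1.710; ½·erfc(-1.710) = 0.9922.
C = 8.59 × 0.9922 = 8.52 mg/L.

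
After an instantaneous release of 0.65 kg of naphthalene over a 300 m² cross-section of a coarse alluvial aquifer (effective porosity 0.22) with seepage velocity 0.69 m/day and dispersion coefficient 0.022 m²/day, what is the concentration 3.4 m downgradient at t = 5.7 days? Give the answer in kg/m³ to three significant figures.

0.00445 kg/m³

For an instantaneous plane source, C(x,t) = M/(n_e·A·√(4πDt)) · exp(−(x−vt)²/(4Dt)), with n_e·A the pore (flow) area.
Plume center vt = 0.69 × 5.7 = 3.933 m, so the well at 3.4 m is 0.533 m upgradient of the peak.
√(4πDt) = 1.255 m, giving peak height M/(n_e·A·√(4πDt)) = 0.65/(0.22 × 300 × 1.255) = 0.007847 kg/m³.
(x−vt)²/(4Dt) = (-0.533)²/(4 × 0.022 × 5.7) = 0.5664; exp(−0.5664) = 0.5676.
C = 0.007847 × 0.5676 = 0.00445 kg/m³.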